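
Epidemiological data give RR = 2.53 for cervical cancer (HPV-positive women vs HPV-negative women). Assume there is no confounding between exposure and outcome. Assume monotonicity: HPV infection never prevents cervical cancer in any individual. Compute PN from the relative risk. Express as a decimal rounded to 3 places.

PN ≈ 0.605

Under exogeneity and monotonicity, PN = (RR − 1) / RR = 1 − 1/RR.
PN = (2.53 − 1) / 2.53 = 1.53 / 2.53 ≈ 0.6047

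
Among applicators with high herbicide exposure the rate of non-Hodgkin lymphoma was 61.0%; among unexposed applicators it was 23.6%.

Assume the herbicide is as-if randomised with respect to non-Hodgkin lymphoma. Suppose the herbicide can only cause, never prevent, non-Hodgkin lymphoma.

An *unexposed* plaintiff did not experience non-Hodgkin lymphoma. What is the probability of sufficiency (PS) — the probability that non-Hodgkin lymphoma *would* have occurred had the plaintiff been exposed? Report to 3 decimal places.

p₁ = 0.61, p₀ = 0.236.
Under exogeneity and monotonicity, PS = (p₁ − p₀) / (1 − p₀).
PS = (0.61 − 0.236) / (1 − 0.236) = 0.374 / 0.764 ≈ 0.4895

PS ≈ 0.490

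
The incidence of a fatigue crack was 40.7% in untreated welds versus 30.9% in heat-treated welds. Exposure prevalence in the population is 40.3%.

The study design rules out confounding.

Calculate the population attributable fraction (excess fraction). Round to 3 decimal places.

p₁ = 0.407, p₀ = 0.309.
Overall risk P(Y=1) = π·p₁ + (1−π)·p₀ = 0.403×0.407 + 0.597×0.309 = 0.34849.
Under exogeneity, PAF = [P(Y=1) − p₀] / P(Y=1).
PAF = (0.34849 − 0.309) / 0.34849 ≈ 0.1133

PAF ≈ 0.113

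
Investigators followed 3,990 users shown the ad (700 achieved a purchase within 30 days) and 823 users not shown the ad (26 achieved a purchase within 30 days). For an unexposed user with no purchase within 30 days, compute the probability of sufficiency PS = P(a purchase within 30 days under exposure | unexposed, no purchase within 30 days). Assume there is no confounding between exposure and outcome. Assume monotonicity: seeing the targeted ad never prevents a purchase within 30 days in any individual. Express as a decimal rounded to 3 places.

PS ≈ 0.149

p₁ = P(outcome | exposed) = 700/3990 = 0.17544
p₀ = P(outcome | unexposed) = 26/823 = 0.031592
Under exogeneity and monotonicity, PS = (p₁ − p₀) / (1 − p₀).
PS = (0.17544 − 0.031592) / (1 − 0.031592) = 0.14385 / 0.96841 ≈ 0.1485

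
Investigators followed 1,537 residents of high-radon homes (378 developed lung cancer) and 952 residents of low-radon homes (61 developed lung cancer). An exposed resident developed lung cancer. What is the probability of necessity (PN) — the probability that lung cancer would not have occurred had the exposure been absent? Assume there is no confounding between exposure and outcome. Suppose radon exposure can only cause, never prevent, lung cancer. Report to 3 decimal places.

p₁ = P(outcome | exposed) = 378/1537 = 0.24593
p₀ = P(outcome | unexposed) = 61/952 = 0.064076
Under exogeneity and monotonicity, PN = (p₁ − p₀) / p₁.
PN = (0.24593 − 0.064076) / 0.24593 = 0.18186 / 0.24593 ≈ 0.7395

PN ≈ 0.739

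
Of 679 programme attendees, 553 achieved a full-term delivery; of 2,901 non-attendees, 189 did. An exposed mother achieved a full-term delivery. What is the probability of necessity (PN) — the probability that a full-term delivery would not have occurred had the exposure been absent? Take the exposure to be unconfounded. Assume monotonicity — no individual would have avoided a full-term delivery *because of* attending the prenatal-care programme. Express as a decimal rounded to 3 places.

PN ≈ 0.920

p₁ = P(outcome | exposed) = 553/679 = 0.81443
p₀ = P(outcome | unexposed) = 189/2901 = 0.06515
Under exogeneity and monotonicity, PN = (p₁ − p₀) / p₁.
PN = (0.81443 − 0.06515) / 0.81443 = 0.74928 / 0.81443 ≈ 0.9200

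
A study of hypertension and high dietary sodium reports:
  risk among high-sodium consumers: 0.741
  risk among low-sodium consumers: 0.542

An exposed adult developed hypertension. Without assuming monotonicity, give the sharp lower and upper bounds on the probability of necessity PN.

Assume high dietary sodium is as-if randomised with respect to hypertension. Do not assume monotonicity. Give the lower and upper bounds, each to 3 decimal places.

Let p₁ = 0.741, p₀ = 0.542.
Under exogeneity alone the bounds on PN are max{0,(p₁−p₀)/p₁} ≤ PN ≤ min{1,(1−p₀)/p₁}.
  lower = (p₁ − p₀)/p₁ = 0.199 / 0.741 ≈ 0.2686
  upper = min{1, (1 − p₀)/p₁} = 0.458 / 0.741 ≈ 0.6181

0.269 ≤ PN ≤ 0.618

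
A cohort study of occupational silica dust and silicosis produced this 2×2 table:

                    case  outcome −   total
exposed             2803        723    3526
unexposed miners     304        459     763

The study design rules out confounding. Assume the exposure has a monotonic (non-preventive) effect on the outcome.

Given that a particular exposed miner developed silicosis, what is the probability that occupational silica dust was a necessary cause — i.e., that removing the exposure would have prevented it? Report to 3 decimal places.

PN ≈ 0.499

p₁ = P(outcome | exposed) = 2803/3526 = 0.79495
p₀ = P(outcome | unexposed) = 304/763 = 0.39843
Under exogeneity and monotonicity, PN = (p₁ − p₀)/p₁.
PN = (0.79495 − 0.39843) / 0.79495 ≈ 0.4988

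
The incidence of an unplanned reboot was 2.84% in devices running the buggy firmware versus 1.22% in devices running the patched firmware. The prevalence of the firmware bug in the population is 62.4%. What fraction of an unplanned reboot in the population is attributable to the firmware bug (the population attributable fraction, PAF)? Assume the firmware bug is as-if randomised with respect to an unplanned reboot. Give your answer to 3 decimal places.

PAF ≈ 0.453

p₁ = 0.0284, p₀ = 0.0122.
Overall risk P(Y=1) = π·p₁ + (1−π)·p₀ = 0.624×0.0284 + 0.376×0.0122 = 0.022309.
Under exogeneity, PAF = [P(Y=1) − p₀] / P(Y=1).
PAF = (0.022309 − 0.0122) / 0.022309 ≈ 0.4531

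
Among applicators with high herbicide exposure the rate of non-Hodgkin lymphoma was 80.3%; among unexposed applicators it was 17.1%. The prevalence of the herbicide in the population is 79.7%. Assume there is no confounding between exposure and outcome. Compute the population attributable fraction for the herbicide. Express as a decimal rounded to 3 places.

p₁ = 0.803, p₀ = 0.171.
Overall risk P(Y=1) = π·p₁ + (1−π)·p₀ = 0.797×0.803 + 0.203×0.171 = 0.6747.
Under exogeneity, PAF = [P(Y=1) − p₀] / P(Y=1).
PAF = (0.6747 − 0.171) / 0.6747 ≈ 0.7466

PAF ≈ 0.747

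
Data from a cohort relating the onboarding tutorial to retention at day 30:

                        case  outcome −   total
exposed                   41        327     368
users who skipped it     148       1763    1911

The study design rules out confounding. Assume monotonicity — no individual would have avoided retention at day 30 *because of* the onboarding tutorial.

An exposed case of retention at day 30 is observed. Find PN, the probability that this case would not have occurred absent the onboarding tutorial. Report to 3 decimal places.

p₁ = P(outcome | exposed) = 41/368 = 0.11141
p₀ = P(outcome | unexposed) = 148/1911 = 0.077446
Under exogeneity and monotonicity, PN = (p₁ − p₀)/p₁.
PN = (0.11141 − 0.077446) / 0.11141 ≈ 0.3049

PN ≈ 0.305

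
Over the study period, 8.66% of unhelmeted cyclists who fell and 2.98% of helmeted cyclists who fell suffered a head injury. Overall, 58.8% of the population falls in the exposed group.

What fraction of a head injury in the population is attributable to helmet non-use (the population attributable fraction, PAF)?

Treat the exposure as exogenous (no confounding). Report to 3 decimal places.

p₁ = 0.0866, p₀ = 0.0298.
Overall risk P(Y=1) = π·p₁ + (1−π)·p₀ = 0.588×0.0866 + 0.412×0.0298 = 0.063198.
Under exogeneity, PAF = [P(Y=1) − p₀] / P(Y=1).
PAF = (0.063198 − 0.0298) / 0.063198 ≈ 0.5285

PAF ≈ 0.528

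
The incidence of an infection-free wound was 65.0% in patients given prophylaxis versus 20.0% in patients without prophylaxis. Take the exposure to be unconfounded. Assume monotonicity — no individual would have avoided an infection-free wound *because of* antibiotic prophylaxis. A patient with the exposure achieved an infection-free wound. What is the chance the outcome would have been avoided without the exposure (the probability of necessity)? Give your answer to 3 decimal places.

PN ≈ 0.692

p₁ = 0.65, p₀ = 0.2.
Under exogeneity and monotonicity, PN = (p₁ − p₀) / p₁.
PN = (0.65 − 0.2) / 0.65 = 0.45 / 0.65 ≈ 0.6923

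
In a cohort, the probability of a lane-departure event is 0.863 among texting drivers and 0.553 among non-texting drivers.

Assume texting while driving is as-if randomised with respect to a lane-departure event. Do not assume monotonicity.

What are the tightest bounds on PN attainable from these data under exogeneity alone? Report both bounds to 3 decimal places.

0.359 ≤ PN ≤ 0.518

Let p₁ = 0.863, p₀ = 0.553.
Under exogeneity alone the bounds on PN are max{0,(p₁−p₀)/p₁} ≤ PN ≤ min{1,(1−p₀)/p₁}.
  lower = (p₁ − p₀)/p₁ = 0.31 / 0.863 ≈ 0.3592
  upper = min{1, (1 − p₀)/p₁} = 0.447 / 0.863 ≈ 0.5180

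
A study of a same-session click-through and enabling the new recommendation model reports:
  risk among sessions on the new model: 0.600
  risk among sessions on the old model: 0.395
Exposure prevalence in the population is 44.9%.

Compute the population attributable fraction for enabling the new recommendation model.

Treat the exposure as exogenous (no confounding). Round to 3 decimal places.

Let p₁ = 0.6, p₀ = 0.395.
Overall risk P(Y=1) = π·p₁ + (1−π)·p₀ = 0.449×0.6 + 0.551×0.395 = 0.48704.
Under exogeneity, PAF = [P(Y=1) − p₀] / P(Y=1).
PAF = (0.48704 − 0.395) / 0.48704 ≈ 0.1890

PAF ≈ 0.189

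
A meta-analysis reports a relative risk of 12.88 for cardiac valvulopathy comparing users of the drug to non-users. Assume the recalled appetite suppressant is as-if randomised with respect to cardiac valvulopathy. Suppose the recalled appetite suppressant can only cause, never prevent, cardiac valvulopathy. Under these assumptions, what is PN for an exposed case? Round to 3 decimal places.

PN ≈ 0.922

Under exogeneity and monotonicity, PN = (RR − 1) / RR = 1 − 1/RR.
PN = (12.88 − 1) / 12.88 = 11.88 / 12.88 ≈ 0.9224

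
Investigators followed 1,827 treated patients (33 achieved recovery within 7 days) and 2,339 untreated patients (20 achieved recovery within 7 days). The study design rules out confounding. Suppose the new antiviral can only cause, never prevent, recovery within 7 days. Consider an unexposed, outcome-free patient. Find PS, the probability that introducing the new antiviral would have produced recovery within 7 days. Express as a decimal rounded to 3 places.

p₁ = P(outcome | exposed) = 33/1827 = 0.018062
p₀ = P(outcome | unexposed) = 20/2339 = 0.0085507
Under exogeneity and monotonicity, PS = (p₁ − p₀) / (1 − p₀).
PS = (0.018062 − 0.0085507) / (1 − 0.0085507) = 0.0095117 / 0.99145 ≈ 0.0096

PS ≈ 0.010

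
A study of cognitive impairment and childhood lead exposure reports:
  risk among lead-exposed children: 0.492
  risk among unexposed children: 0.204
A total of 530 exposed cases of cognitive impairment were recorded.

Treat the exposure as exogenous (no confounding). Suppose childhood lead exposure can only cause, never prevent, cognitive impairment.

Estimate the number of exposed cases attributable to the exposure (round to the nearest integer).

Let p₁ = 0.492, p₀ = 0.204.
PN = (p₁ − p₀)/p₁ = (0.492 − 0.204) / 0.492 ≈ 0.58537.
Attributable cases ≈ PN × (exposed cases) = 0.58537 × 530 ≈ 310.24.

about 310 cases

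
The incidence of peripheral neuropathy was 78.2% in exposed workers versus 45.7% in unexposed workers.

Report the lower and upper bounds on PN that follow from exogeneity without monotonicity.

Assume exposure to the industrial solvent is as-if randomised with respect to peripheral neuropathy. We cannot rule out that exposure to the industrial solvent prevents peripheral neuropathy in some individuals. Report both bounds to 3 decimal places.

p₁ = 0.782, p₀ = 0.457.
Under exogeneity alone the bounds on PN are max{0,(p₁−p₀)/p₁} ≤ PN ≤ min{1,(1−p₀)/p₁}.
  lower = (p₁ − p₀)/p₁ = 0.325 / 0.782 ≈ 0.4156
  upper = min{1, (1 − p₀)/p₁} = 0.543 / 0.782 ≈ 0.6944

0.416 ≤ PN ≤ 0.694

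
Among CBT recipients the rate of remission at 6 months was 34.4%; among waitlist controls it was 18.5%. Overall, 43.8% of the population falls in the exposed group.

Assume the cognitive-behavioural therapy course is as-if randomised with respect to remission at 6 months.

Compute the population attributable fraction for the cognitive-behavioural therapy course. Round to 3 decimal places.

PAF ≈ 0.273

p₁ = 0.344, p₀ = 0.185.
Overall risk P(Y=1) = π·p₁ + (1−π)·p₀ = 0.438×0.344 + 0.562×0.185 = 0.25464.
Under exogeneity, PAF = [P(Y=1) − p₀] / P(Y=1).
PAF = (0.25464 − 0.185) / 0.25464 ≈ 0.2735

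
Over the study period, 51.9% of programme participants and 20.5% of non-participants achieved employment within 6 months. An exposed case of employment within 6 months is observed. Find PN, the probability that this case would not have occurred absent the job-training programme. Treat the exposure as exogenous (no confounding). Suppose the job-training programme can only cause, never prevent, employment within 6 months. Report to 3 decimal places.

PN ≈ 0.605

p₁ = 0.519, p₀ = 0.205.
Under exogeneity and monotonicity, PN = (p₁ − p₀) / p₁.
PN = (0.519 − 0.205) / 0.519 = 0.314 / 0.519 ≈ 0.6050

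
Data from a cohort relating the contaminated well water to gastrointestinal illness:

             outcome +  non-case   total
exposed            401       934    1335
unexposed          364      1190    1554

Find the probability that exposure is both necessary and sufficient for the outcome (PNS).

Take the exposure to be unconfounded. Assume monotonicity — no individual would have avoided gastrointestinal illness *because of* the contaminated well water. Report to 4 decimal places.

p₁ = P(outcome | exposed) = 401/1335 = 0.30037
p₀ = P(outcome | unexposed) = 364/1554 = 0.23423
Under exogeneity and monotonicity, PNS = p₁ − p₀.
PNS = 0.30037 − 0.23423 = 0.06614

PNS ≈ 0.0661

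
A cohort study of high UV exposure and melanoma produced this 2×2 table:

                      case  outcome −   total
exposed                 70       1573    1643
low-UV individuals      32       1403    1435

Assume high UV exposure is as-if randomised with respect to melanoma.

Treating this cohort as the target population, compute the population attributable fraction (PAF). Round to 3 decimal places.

PAF ≈ 0.327

p₁ = P(outcome | exposed) = 70/1643 = 0.042605
p₀ = P(outcome | unexposed) = 32/1435 = 0.0223
Exposure prevalence π = 1643/3078 = 0.53379; overall risk P(Y=1) = 0.033138.
Under exogeneity, PAF = [P(Y=1) − p₀]/P(Y=1).
PAF = (0.033138 − 0.0223) / 0.033138 ≈ 0.3271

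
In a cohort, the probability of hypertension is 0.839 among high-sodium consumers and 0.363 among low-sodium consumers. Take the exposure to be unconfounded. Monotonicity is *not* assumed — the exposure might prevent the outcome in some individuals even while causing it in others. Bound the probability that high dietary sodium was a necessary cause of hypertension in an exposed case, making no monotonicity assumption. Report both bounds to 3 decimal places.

0.567 ≤ PN ≤ 0.759

Let p₁ = 0.839, p₀ = 0.363.
Under exogeneity alone the bounds on PN are max{0,(p₁−p₀)/p₁} ≤ PN ≤ min{1,(1−p₀)/p₁}.
  lower = (p₁ − p₀)/p₁ = 0.476 / 0.839 ≈ 0.5673
  upper = min{1, (1 − p₀)/p₁} = 0.637 / 0.839 ≈ 0.7592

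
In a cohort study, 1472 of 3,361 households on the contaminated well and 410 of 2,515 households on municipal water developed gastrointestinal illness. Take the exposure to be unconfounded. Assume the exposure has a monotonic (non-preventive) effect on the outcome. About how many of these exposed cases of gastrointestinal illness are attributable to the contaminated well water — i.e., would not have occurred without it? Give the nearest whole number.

p₁ = P(outcome | exposed) = 1472/3361 = 0.43796
p₀ = P(outcome | unexposed) = 410/2515 = 0.16302
PN = (p₁ − p₀)/p₁ = (0.43796 − 0.16302) / 0.43796 ≈ 0.62777.
Attributable cases ≈ PN × (exposed cases) = 0.62777 × 1472 ≈ 924.08.

about 924 cases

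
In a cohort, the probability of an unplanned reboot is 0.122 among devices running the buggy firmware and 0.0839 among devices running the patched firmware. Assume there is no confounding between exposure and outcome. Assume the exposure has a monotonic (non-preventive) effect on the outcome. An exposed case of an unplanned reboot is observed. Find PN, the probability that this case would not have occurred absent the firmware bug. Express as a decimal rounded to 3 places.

Let p₁ = 0.122, p₀ = 0.0839.
Under exogeneity and monotonicity, PN = (p₁ − p₀) / p₁.
PN = (0.122 − 0.0839) / 0.122 = 0.0381 / 0.122 ≈ 0.3123

PN ≈ 0.312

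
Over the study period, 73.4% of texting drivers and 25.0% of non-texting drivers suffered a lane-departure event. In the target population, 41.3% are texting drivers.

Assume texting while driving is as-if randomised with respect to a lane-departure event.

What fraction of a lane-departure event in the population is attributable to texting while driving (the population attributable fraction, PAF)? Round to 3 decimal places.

PAF ≈ 0.444

p₁ = 0.734, p₀ = 0.25.
Overall risk P(Y=1) = π·p₁ + (1−π)·p₀ = 0.413×0.734 + 0.587×0.25 = 0.44989.
Under exogeneity, PAF = [P(Y=1) − p₀] / P(Y=1).
PAF = (0.44989 − 0.25) / 0.44989 ≈ 0.4443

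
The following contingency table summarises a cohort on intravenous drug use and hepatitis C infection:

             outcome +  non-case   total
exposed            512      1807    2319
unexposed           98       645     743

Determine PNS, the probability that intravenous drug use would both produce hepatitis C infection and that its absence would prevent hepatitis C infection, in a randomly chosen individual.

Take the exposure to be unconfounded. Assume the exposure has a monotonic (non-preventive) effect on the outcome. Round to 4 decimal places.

p₁ = P(outcome | exposed) = 512/2319 = 0.22078
p₀ = P(outcome | unexposed) = 98/743 = 0.1319
Under exogeneity and monotonicity, PNS = p₁ − p₀.
PNS = 0.22078 − 0.1319 = 0.088887

PNS ≈ 0.0889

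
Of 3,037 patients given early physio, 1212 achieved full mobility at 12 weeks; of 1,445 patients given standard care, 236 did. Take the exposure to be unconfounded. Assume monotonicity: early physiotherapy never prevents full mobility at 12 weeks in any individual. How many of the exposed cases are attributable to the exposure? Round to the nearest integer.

about 716 cases

p₁ = P(outcome | exposed) = 1212/3037 = 0.39908
p₀ = P(outcome | unexposed) = 236/1445 = 0.16332
PN = (p₁ − p₀)/p₁ = (0.39908 − 0.16332) / 0.39908 ≈ 0.59075.
Attributable cases ≈ PN × (exposed cases) = 0.59075 × 1212 ≈ 715.99.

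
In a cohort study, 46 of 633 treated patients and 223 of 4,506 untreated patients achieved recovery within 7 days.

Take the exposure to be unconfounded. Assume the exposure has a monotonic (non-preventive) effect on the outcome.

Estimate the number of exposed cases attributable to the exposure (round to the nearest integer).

about 15 cases

p₁ = P(outcome | exposed) = 46/633 = 0.07267
p₀ = P(outcome | unexposed) = 223/4506 = 0.04949
PN = (p₁ − p₀)/p₁ = (0.07267 − 0.04949) / 0.07267 ≈ 0.31898.
Attributable cases ≈ PN × (exposed cases) = 0.31898 × 46 ≈ 14.67.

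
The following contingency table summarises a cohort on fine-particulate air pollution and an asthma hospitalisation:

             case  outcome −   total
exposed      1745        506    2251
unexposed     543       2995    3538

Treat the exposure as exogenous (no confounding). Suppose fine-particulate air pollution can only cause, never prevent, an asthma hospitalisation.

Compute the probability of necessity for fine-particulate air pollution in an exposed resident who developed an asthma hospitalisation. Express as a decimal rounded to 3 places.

p₁ = P(outcome | exposed) = 1745/2251 = 0.77521
p₀ = P(outcome | unexposed) = 543/3538 = 0.15348
Under exogeneity and monotonicity, PN = (p₁ − p₀)/p₁.
PN = (0.77521 − 0.15348) / 0.77521 ≈ 0.8020

PN ≈ 0.802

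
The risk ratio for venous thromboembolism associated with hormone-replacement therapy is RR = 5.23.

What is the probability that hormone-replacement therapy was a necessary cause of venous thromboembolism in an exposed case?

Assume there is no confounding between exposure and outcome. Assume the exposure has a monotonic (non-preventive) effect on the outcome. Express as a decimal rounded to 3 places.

PN ≈ 0.809

Under exogeneity and monotonicity, PN = (RR − 1) / RR = 1 − 1/RR.
PN = (5.23 − 1) / 5.23 = 4.23 / 5.23 ≈ 0.8088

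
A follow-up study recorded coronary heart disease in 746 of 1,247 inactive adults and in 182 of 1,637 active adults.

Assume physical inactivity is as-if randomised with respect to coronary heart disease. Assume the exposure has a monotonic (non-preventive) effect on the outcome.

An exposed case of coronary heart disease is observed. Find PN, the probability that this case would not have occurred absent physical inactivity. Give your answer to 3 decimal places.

PN ≈ 0.814

p₁ = P(outcome | exposed) = 746/1247 = 0.59824
p₀ = P(outcome | unexposed) = 182/1637 = 0.11118
Under exogeneity and monotonicity, PN = (p₁ − p₀) / p₁.
PN = (0.59824 − 0.11118) / 0.59824 = 0.48706 / 0.59824 ≈ 0.8142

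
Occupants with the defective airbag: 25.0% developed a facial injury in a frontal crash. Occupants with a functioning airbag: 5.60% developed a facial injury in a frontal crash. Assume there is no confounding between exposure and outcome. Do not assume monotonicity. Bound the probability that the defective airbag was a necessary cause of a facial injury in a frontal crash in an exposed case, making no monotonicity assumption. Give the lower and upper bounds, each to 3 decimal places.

p₁ = 0.25, p₀ = 0.056.
Under exogeneity alone the bounds on PN are max{0,(p₁−p₀)/p₁} ≤ PN ≤ min{1,(1−p₀)/p₁}.
  lower = (p₁ − p₀)/p₁ = 0.194 / 0.25 ≈ 0.7760
  upper = min{1, (1 − p₀)/p₁} = 0.944 / 0.25 ≈ 3.7760 → capped at 1

0.776 ≤ PN ≤ 1.000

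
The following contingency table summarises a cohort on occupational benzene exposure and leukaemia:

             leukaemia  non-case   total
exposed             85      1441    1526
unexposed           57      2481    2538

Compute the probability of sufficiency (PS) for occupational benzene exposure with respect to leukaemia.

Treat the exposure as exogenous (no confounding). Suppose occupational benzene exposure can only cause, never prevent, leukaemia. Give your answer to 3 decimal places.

PS ≈ 0.034

p₁ = P(outcome | exposed) = 85/1526 = 0.055701
p₀ = P(outcome | unexposed) = 57/2538 = 0.022459
Under exogeneity and monotonicity, PS = (p₁ − p₀)/(1 − p₀).
PS = (0.055701 − 0.022459) / 0.97754 ≈ 0.0340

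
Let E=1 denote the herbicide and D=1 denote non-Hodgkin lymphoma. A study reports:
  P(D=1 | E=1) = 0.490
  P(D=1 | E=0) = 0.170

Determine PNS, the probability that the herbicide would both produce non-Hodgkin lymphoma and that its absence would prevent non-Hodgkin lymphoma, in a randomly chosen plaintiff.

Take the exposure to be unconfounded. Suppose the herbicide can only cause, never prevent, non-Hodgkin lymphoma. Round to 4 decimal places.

PNS ≈ 0.3200

Let p₁ = 0.49, p₀ = 0.17.
Under exogeneity and monotonicity, PNS = p₁ − p₀.
PNS = 0.49 − 0.17 = 0.32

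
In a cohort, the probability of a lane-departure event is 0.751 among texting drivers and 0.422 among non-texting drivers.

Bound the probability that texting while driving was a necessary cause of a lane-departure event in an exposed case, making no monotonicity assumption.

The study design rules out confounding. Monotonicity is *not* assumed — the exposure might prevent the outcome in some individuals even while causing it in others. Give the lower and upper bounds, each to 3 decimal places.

Let p₁ = 0.751, p₀ = 0.422.
Under exogeneity alone the bounds on PN are max{0,(p₁−p₀)/p₁} ≤ PN ≤ min{1,(1−p₀)/p₁}.
  lower = (p₁ − p₀)/p₁ = 0.329 / 0.751 ≈ 0.4381
  upper = min{1, (1 − p₀)/p₁} = 0.578 / 0.751 ≈ 0.7696

0.438 ≤ PN ≤ 0.770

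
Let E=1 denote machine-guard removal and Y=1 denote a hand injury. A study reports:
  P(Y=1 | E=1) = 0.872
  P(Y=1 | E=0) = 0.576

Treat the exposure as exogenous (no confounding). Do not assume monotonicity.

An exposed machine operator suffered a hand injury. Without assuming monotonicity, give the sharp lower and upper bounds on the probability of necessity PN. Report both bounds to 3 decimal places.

0.339 ≤ PN ≤ 0.486

Let p₁ = 0.872, p₀ = 0.576.
Under exogeneity alone the bounds on PN are max{0,(p₁−p₀)/p₁} ≤ PN ≤ min{1,(1−p₀)/p₁}.
  lower = (p₁ − p₀)/p₁ = 0.296 / 0.872 ≈ 0.3394
  upper = min{1, (1 − p₀)/p₁} = 0.424 / 0.872 ≈ 0.4862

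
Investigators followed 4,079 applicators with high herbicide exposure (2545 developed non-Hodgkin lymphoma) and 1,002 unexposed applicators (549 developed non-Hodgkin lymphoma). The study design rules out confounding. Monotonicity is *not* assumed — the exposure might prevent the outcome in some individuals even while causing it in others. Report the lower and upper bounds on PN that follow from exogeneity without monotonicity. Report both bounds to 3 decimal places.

p₁ = P(outcome | exposed) = 2545/4079 = 0.62393
p₀ = P(outcome | unexposed) = 549/1002 = 0.5479
Under exogeneity alone the bounds on PN are max{0,(p₁−p₀)/p₁} ≤ PN ≤ min{1,(1−p₀)/p₁}.
  lower = (p₁ − p₀)/p₁ = 0.076023 / 0.62393 ≈ 0.1218
  upper = min{1, (1 − p₀)/p₁} = 0.4521 / 0.62393 ≈ 0.7246

0.122 ≤ PN ≤ 0.725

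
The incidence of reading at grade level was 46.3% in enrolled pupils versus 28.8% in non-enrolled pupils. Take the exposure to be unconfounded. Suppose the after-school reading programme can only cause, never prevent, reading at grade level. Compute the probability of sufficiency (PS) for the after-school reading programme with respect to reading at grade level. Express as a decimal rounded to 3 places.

PS ≈ 0.246

p₁ = 0.463, p₀ = 0.288.
Under exogeneity and monotonicity, PS = (p₁ − p₀) / (1 − p₀).
PS = (0.463 − 0.288) / (1 − 0.288) = 0.175 / 0.712 ≈ 0.2458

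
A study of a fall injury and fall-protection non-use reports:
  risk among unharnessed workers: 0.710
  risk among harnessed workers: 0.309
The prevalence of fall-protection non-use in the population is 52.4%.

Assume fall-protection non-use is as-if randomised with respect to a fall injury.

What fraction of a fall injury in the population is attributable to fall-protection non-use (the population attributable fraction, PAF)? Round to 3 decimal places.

Let p₁ = 0.71, p₀ = 0.309.
Overall risk P(Y=1) = π·p₁ + (1−π)·p₀ = 0.524×0.71 + 0.476×0.309 = 0.51912.
Under exogeneity, PAF = [P(Y=1) − p₀] / P(Y=1).
PAF = (0.51912 − 0.309) / 0.51912 ≈ 0.4048

PAF ≈ 0.405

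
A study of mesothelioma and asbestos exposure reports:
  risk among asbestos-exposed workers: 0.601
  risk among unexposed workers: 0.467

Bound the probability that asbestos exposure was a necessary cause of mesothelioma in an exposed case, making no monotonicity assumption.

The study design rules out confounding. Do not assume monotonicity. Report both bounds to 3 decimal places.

Let p₁ = 0.601, p₀ = 0.467.
Under exogeneity alone the bounds on PN are max{0,(p₁−p₀)/p₁} ≤ PN ≤ min{1,(1−p₀)/p₁}.
  lower = (p₁ − p₀)/p₁ = 0.134 / 0.601 ≈ 0.2230
  upper = min{1, (1 − p₀)/p₁} = 0.533 / 0.601 ≈ 0.8869

0.223 ≤ PN ≤ 0.887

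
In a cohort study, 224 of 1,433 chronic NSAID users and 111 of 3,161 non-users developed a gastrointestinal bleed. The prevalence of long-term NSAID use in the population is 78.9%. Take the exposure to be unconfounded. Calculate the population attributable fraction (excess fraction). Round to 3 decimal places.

PAF ≈ 0.731

p₁ = P(outcome | exposed) = 224/1433 = 0.15632
p₀ = P(outcome | unexposed) = 111/3161 = 0.035115
Overall risk P(Y=1) = π·p₁ + (1−π)·p₀ = 0.789×0.15632 + 0.211×0.035115 = 0.13074.
Under exogeneity, PAF = [P(Y=1) − p₀] / P(Y=1).
PAF = (0.13074 − 0.035115) / 0.13074 ≈ 0.7314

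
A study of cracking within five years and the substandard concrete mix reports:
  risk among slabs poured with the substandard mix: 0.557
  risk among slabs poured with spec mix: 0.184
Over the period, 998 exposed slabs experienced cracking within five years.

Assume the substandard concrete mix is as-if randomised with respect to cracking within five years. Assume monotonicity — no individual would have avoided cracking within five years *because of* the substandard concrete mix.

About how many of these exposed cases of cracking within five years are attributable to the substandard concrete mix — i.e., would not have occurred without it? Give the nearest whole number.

about 668 cases

Let p₁ = 0.557, p₀ = 0.184.
PN = (p₁ − p₀)/p₁ = (0.557 − 0.184) / 0.557 ≈ 0.66966.
Attributable cases ≈ PN × (exposed cases) = 0.66966 × 998 ≈ 668.32.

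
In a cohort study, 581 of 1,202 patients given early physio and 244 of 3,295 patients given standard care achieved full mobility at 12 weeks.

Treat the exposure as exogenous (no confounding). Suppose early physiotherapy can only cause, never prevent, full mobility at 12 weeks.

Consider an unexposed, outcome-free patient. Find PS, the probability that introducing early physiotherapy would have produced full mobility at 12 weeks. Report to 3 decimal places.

PS ≈ 0.442

p₁ = P(outcome | exposed) = 581/1202 = 0.48336
p₀ = P(outcome | unexposed) = 244/3295 = 0.074052
Under exogeneity and monotonicity, PS = (p₁ − p₀) / (1 − p₀).
PS = (0.48336 − 0.074052) / (1 − 0.074052) = 0.40931 / 0.92595 ≈ 0.4420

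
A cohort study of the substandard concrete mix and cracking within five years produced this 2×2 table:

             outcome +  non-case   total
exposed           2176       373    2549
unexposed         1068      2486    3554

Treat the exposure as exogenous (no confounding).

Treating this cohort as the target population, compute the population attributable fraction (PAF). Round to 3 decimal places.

PAF ≈ 0.435

p₁ = P(outcome | exposed) = 2176/2549 = 0.85367
p₀ = P(outcome | unexposed) = 1068/3554 = 0.30051
Exposure prevalence π = 2549/6103 = 0.41766; overall risk P(Y=1) = 0.53154.
Under exogeneity, PAF = [P(Y=1) − p₀]/P(Y=1).
PAF = (0.53154 − 0.30051) / 0.53154 ≈ 0.4347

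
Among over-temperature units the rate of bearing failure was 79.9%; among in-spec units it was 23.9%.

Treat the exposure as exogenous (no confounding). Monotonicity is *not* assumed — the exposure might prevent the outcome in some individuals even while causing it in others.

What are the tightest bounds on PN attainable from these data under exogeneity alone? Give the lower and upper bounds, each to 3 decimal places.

p₁ = 0.799, p₀ = 0.239.
Under exogeneity alone the bounds on PN are max{0,(p₁−p₀)/p₁} ≤ PN ≤ min{1,(1−p₀)/p₁}.
  lower = (p₁ − p₀)/p₁ = 0.56 / 0.799 ≈ 0.7009
  upper = min{1, (1 − p₀)/p₁} = 0.761 / 0.799 ≈ 0.9524

0.701 ≤ PN ≤ 0.952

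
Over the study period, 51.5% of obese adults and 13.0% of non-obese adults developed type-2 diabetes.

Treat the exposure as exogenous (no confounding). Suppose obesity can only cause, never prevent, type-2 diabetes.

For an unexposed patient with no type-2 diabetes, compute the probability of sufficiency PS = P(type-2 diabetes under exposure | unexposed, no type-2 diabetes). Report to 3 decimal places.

PS ≈ 0.443

p₁ = 0.515, p₀ = 0.13.
Under exogeneity and monotonicity, PS = (p₁ − p₀) / (1 − p₀).
PS = (0.515 − 0.13) / (1 − 0.13) = 0.385 / 0.87 ≈ 0.4425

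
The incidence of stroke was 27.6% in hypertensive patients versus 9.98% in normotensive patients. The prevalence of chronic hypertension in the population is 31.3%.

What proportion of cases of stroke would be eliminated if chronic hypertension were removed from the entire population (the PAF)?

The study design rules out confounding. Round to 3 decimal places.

p₁ = 0.276, p₀ = 0.0998.
Overall risk P(Y=1) = π·p₁ + (1−π)·p₀ = 0.313×0.276 + 0.687×0.0998 = 0.15495.
Under exogeneity, PAF = [P(Y=1) − p₀] / P(Y=1).
PAF = (0.15495 − 0.0998) / 0.15495 ≈ 0.3559

PAF ≈ 0.356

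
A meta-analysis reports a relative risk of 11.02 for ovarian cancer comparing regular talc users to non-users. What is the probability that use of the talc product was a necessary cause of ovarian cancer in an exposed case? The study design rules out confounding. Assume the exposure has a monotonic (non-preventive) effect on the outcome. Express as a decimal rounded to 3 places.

Under exogeneity and monotonicity, PN = (RR − 1) / RR = 1 − 1/RR.
PN = (11.02 − 1) / 11.02 = 10.02 / 11.02 ≈ 0.9093

PN ≈ 0.909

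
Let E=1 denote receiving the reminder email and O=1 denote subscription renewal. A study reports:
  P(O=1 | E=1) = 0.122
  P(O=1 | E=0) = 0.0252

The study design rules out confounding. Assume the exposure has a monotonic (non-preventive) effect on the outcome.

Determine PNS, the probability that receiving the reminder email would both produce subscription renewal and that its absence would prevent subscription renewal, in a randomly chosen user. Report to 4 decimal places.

PNS ≈ 0.0968

Let p₁ = 0.122, p₀ = 0.0252.
Under exogeneity and monotonicity, PNS = p₁ − p₀.
PNS = 0.122 − 0.0252 = 0.0968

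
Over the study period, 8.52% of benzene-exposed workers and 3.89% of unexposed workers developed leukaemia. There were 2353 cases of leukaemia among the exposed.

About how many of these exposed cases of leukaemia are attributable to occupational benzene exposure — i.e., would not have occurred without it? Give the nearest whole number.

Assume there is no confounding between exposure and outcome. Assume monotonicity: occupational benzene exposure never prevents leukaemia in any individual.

p₁ = 0.0852, p₀ = 0.0389.
PN = (p₁ − p₀)/p₁ = (0.0852 − 0.0389) / 0.0852 ≈ 0.54343.
Attributable cases ≈ PN × (exposed cases) = 0.54343 × 2353 ≈ 1278.68.

about 1279 cases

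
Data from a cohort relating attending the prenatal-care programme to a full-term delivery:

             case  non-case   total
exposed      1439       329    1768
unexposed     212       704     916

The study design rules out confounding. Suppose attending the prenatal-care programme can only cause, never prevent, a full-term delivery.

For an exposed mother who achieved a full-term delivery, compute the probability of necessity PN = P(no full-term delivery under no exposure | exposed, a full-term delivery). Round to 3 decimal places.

p₁ = P(outcome | exposed) = 1439/1768 = 0.81391
p₀ = P(outcome | unexposed) = 212/916 = 0.23144
Under exogeneity and monotonicity, PN = (p₁ − p₀)/p₁.
PN = (0.81391 − 0.23144) / 0.81391 ≈ 0.7156

PN ≈ 0.716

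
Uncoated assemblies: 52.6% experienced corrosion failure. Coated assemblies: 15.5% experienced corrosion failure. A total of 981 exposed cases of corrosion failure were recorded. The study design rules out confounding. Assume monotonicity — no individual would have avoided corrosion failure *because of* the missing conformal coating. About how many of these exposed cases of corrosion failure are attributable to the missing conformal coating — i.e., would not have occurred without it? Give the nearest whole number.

about 692 cases

p₁ = 0.526, p₀ = 0.155.
PN = (p₁ − p₀)/p₁ = (0.526 − 0.155) / 0.526 ≈ 0.70532.
Attributable cases ≈ PN × (exposed cases) = 0.70532 × 981 ≈ 691.92.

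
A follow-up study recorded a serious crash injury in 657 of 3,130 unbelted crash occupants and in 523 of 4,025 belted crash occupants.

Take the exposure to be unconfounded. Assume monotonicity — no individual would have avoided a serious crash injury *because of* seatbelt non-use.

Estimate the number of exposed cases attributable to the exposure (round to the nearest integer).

about 250 cases

p₁ = P(outcome | exposed) = 657/3130 = 0.2099
p₀ = P(outcome | unexposed) = 523/4025 = 0.12994
PN = (p₁ − p₀)/p₁ = (0.2099 − 0.12994) / 0.2099 ≈ 0.38097.
Attributable cases ≈ PN × (exposed cases) = 0.38097 × 657 ≈ 250.29.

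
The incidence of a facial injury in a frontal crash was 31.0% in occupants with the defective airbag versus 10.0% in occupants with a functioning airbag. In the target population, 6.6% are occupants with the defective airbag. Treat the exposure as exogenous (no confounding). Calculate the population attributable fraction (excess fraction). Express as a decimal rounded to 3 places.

PAF ≈ 0.122

p₁ = 0.31, p₀ = 0.1.
Overall risk P(Y=1) = π·p₁ + (1−π)·p₀ = 0.066×0.31 + 0.934×0.1 = 0.11386.
Under exogeneity, PAF = [P(Y=1) − p₀] / P(Y=1).
PAF = (0.11386 − 0.1) / 0.11386 ≈ 0.1217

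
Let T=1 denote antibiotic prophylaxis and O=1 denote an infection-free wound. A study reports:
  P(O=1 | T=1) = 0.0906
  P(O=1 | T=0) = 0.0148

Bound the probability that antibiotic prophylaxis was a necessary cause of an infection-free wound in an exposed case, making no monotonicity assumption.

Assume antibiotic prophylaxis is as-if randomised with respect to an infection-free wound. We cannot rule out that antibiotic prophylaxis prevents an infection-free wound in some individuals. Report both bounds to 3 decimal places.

0.837 ≤ PN ≤ 1.000

Let p₁ = 0.0906, p₀ = 0.0148.
Under exogeneity alone the bounds on PN are max{0,(p₁−p₀)/p₁} ≤ PN ≤ min{1,(1−p₀)/p₁}.
  lower = (p₁ − p₀)/p₁ = 0.0758 / 0.0906 ≈ 0.8366
  upper = min{1, (1 − p₀)/p₁} = 0.9852 / 0.0906 ≈ 10.8742 → capped at 1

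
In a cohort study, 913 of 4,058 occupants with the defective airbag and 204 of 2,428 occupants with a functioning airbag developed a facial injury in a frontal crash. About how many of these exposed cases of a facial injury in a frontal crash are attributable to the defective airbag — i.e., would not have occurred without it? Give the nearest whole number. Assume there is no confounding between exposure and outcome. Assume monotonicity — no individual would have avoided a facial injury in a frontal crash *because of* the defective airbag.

about 572 cases

p₁ = P(outcome | exposed) = 913/4058 = 0.22499
p₀ = P(outcome | unexposed) = 204/2428 = 0.08402
PN = (p₁ − p₀)/p₁ = (0.22499 − 0.08402) / 0.22499 ≈ 0.62656.
Attributable cases ≈ PN × (exposed cases) = 0.62656 × 913 ≈ 572.05.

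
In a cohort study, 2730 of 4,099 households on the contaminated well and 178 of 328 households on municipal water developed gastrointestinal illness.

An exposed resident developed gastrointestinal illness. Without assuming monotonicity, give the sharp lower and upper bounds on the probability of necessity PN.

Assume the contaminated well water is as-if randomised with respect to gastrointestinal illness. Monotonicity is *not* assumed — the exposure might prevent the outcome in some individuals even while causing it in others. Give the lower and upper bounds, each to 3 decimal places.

p₁ = P(outcome | exposed) = 2730/4099 = 0.66602
p₀ = P(outcome | unexposed) = 178/328 = 0.54268
Under exogeneity alone the bounds on PN are max{0,(p₁−p₀)/p₁} ≤ PN ≤ min{1,(1−p₀)/p₁}.
  lower = (p₁ − p₀)/p₁ = 0.12333 / 0.66602 ≈ 0.1852
  upper = min{1, (1 − p₀)/p₁} = 0.45732 / 0.66602 ≈ 0.6866

0.185 ≤ PN ≤ 0.687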